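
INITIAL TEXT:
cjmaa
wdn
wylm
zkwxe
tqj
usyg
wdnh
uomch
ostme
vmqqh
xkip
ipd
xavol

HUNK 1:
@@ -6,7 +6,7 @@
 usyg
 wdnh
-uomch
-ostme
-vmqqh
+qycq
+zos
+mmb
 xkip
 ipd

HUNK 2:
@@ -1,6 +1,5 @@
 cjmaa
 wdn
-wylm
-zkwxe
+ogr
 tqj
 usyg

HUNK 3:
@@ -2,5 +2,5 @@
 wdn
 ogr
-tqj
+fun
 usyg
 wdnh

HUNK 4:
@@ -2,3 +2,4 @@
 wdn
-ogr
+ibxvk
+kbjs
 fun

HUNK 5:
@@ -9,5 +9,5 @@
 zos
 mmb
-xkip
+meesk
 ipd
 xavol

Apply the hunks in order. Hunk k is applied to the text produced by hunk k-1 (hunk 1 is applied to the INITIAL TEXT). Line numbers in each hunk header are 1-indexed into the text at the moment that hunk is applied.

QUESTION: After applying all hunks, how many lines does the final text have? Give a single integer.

Answer: 13

Derivation:
Hunk 1: at line 6 remove [uomch,ostme,vmqqh] add [qycq,zos,mmb] -> 13 lines: cjmaa wdn wylm zkwxe tqj usyg wdnh qycq zos mmb xkip ipd xavol
Hunk 2: at line 1 remove [wylm,zkwxe] add [ogr] -> 12 lines: cjmaa wdn ogr tqj usyg wdnh qycq zos mmb xkip ipd xavol
Hunk 3: at line 2 remove [tqj] add [fun] -> 12 lines: cjmaa wdn ogr fun usyg wdnh qycq zos mmb xkip ipd xavol
Hunk 4: at line 2 remove [ogr] add [ibxvk,kbjs] -> 13 lines: cjmaa wdn ibxvk kbjs fun usyg wdnh qycq zos mmb xkip ipd xavol
Hunk 5: at line 9 remove [xkip] add [meesk] -> 13 lines: cjmaa wdn ibxvk kbjs fun usyg wdnh qycq zos mmb meesk ipd xavol
Final line count: 13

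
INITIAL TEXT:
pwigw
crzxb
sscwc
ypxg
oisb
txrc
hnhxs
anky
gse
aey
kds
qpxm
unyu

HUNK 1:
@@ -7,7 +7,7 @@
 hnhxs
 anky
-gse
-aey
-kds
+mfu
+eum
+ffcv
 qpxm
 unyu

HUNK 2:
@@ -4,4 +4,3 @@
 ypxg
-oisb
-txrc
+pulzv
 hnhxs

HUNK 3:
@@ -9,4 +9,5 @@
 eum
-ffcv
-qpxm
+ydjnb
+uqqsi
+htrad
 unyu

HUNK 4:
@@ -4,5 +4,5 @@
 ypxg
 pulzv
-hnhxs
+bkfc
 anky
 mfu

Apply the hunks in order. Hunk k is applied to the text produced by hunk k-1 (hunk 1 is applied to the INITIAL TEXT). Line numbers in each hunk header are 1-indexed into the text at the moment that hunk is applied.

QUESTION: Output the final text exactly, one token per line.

Answer: pwigw
crzxb
sscwc
ypxg
pulzv
bkfc
anky
mfu
eum
ydjnb
uqqsi
htrad
unyu

Derivation:
Hunk 1: at line 7 remove [gse,aey,kds] add [mfu,eum,ffcv] -> 13 lines: pwigw crzxb sscwc ypxg oisb txrc hnhxs anky mfu eum ffcv qpxm unyu
Hunk 2: at line 4 remove [oisb,txrc] add [pulzv] -> 12 lines: pwigw crzxb sscwc ypxg pulzv hnhxs anky mfu eum ffcv qpxm unyu
Hunk 3: at line 9 remove [ffcv,qpxm] add [ydjnb,uqqsi,htrad] -> 13 lines: pwigw crzxb sscwc ypxg pulzv hnhxs anky mfu eum ydjnb uqqsi htrad unyu
Hunk 4: at line 4 remove [hnhxs] add [bkfc] -> 13 lines: pwigw crzxb sscwc ypxg pulzv bkfc anky mfu eum ydjnb uqqsi htrad unyu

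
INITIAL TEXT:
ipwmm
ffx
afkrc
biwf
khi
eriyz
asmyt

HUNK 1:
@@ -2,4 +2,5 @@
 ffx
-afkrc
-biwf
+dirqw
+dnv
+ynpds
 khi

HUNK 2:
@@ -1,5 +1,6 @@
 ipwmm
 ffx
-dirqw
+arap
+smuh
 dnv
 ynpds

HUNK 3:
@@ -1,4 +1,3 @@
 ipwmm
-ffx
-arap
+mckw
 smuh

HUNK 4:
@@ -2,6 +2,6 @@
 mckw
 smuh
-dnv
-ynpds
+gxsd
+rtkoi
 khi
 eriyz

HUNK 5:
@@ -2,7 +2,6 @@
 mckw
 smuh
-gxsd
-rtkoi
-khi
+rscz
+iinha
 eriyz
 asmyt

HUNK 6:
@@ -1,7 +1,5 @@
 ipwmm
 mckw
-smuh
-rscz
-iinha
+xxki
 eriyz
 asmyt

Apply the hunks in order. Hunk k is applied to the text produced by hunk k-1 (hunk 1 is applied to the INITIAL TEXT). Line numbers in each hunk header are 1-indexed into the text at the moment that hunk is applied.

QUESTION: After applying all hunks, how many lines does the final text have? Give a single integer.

Hunk 1: at line 2 remove [afkrc,biwf] add [dirqw,dnv,ynpds] -> 8 lines: ipwmm ffx dirqw dnv ynpds khi eriyz asmyt
Hunk 2: at line 1 remove [dirqw] add [arap,smuh] -> 9 lines: ipwmm ffx arap smuh dnv ynpds khi eriyz asmyt
Hunk 3: at line 1 remove [ffx,arap] add [mckw] -> 8 lines: ipwmm mckw smuh dnv ynpds khi eriyz asmyt
Hunk 4: at line 2 remove [dnv,ynpds] add [gxsd,rtkoi] -> 8 lines: ipwmm mckw smuh gxsd rtkoi khi eriyz asmyt
Hunk 5: at line 2 remove [gxsd,rtkoi,khi] add [rscz,iinha] -> 7 lines: ipwmm mckw smuh rscz iinha eriyz asmyt
Hunk 6: at line 1 remove [smuh,rscz,iinha] add [xxki] -> 5 lines: ipwmm mckw xxki eriyz asmyt
Final line count: 5

Answer: 5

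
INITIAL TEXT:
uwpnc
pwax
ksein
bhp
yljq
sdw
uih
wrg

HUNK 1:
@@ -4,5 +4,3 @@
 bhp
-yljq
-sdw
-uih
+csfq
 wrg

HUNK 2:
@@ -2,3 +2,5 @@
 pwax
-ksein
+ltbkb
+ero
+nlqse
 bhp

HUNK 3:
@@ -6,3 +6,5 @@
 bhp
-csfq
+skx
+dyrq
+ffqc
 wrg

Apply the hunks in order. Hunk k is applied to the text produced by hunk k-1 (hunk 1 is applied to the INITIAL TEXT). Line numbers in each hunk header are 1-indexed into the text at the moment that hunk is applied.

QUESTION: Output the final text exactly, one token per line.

Answer: uwpnc
pwax
ltbkb
ero
nlqse
bhp
skx
dyrq
ffqc
wrg

Derivation:
Hunk 1: at line 4 remove [yljq,sdw,uih] add [csfq] -> 6 lines: uwpnc pwax ksein bhp csfq wrg
Hunk 2: at line 2 remove [ksein] add [ltbkb,ero,nlqse] -> 8 lines: uwpnc pwax ltbkb ero nlqse bhp csfq wrg
Hunk 3: at line 6 remove [csfq] add [skx,dyrq,ffqc] -> 10 lines: uwpnc pwax ltbkb ero nlqse bhp skx dyrq ffqc wrg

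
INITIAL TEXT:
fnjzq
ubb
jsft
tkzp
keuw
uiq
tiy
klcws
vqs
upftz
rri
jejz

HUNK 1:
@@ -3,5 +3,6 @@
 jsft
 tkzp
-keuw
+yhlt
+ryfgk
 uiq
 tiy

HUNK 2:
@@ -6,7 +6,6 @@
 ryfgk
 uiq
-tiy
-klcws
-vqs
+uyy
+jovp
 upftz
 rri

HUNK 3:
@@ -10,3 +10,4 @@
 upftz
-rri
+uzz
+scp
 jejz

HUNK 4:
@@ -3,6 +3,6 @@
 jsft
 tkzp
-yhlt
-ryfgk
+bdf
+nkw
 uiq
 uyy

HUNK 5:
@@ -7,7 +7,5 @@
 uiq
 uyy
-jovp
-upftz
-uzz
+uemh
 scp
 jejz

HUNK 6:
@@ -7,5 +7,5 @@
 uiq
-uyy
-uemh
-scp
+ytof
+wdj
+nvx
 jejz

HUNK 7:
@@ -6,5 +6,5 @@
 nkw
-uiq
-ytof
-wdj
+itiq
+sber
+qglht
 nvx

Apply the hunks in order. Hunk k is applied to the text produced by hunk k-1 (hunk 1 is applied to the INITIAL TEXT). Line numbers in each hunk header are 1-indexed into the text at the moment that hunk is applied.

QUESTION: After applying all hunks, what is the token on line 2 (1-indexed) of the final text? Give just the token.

Answer: ubb

Derivation:
Hunk 1: at line 3 remove [keuw] add [yhlt,ryfgk] -> 13 lines: fnjzq ubb jsft tkzp yhlt ryfgk uiq tiy klcws vqs upftz rri jejz
Hunk 2: at line 6 remove [tiy,klcws,vqs] add [uyy,jovp] -> 12 lines: fnjzq ubb jsft tkzp yhlt ryfgk uiq uyy jovp upftz rri jejz
Hunk 3: at line 10 remove [rri] add [uzz,scp] -> 13 lines: fnjzq ubb jsft tkzp yhlt ryfgk uiq uyy jovp upftz uzz scp jejz
Hunk 4: at line 3 remove [yhlt,ryfgk] add [bdf,nkw] -> 13 lines: fnjzq ubb jsft tkzp bdf nkw uiq uyy jovp upftz uzz scp jejz
Hunk 5: at line 7 remove [jovp,upftz,uzz] add [uemh] -> 11 lines: fnjzq ubb jsft tkzp bdf nkw uiq uyy uemh scp jejz
Hunk 6: at line 7 remove [uyy,uemh,scp] add [ytof,wdj,nvx] -> 11 lines: fnjzq ubb jsft tkzp bdf nkw uiq ytof wdj nvx jejz
Hunk 7: at line 6 remove [uiq,ytof,wdj] add [itiq,sber,qglht] -> 11 lines: fnjzq ubb jsft tkzp bdf nkw itiq sber qglht nvx jejz
Final line 2: ubb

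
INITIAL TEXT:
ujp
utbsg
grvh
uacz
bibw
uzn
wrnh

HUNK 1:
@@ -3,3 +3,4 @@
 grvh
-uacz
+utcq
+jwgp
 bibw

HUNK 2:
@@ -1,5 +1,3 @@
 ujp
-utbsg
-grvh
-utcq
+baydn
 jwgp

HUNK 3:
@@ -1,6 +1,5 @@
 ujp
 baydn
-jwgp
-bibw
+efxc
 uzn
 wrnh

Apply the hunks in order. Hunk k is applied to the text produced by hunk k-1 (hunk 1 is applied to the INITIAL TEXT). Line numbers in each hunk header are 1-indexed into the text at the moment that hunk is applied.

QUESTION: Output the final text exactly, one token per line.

Answer: ujp
baydn
efxc
uzn
wrnh

Derivation:
Hunk 1: at line 3 remove [uacz] add [utcq,jwgp] -> 8 lines: ujp utbsg grvh utcq jwgp bibw uzn wrnh
Hunk 2: at line 1 remove [utbsg,grvh,utcq] add [baydn] -> 6 lines: ujp baydn jwgp bibw uzn wrnh
Hunk 3: at line 1 remove [jwgp,bibw] add [efxc] -> 5 lines: ujp baydn efxc uzn wrnh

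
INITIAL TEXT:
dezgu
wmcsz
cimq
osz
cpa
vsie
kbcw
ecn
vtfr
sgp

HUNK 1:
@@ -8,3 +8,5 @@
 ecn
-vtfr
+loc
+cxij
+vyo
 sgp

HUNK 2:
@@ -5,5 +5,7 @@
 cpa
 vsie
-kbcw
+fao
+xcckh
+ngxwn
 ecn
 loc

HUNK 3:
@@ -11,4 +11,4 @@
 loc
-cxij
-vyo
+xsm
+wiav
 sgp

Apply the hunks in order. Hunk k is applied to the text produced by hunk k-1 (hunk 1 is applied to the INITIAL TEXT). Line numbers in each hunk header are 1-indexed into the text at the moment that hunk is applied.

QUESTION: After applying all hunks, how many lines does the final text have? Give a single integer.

Answer: 14

Derivation:
Hunk 1: at line 8 remove [vtfr] add [loc,cxij,vyo] -> 12 lines: dezgu wmcsz cimq osz cpa vsie kbcw ecn loc cxij vyo sgp
Hunk 2: at line 5 remove [kbcw] add [fao,xcckh,ngxwn] -> 14 lines: dezgu wmcsz cimq osz cpa vsie fao xcckh ngxwn ecn loc cxij vyo sgp
Hunk 3: at line 11 remove [cxij,vyo] add [xsm,wiav] -> 14 lines: dezgu wmcsz cimq osz cpa vsie fao xcckh ngxwn ecn loc xsm wiav sgp
Final line count: 14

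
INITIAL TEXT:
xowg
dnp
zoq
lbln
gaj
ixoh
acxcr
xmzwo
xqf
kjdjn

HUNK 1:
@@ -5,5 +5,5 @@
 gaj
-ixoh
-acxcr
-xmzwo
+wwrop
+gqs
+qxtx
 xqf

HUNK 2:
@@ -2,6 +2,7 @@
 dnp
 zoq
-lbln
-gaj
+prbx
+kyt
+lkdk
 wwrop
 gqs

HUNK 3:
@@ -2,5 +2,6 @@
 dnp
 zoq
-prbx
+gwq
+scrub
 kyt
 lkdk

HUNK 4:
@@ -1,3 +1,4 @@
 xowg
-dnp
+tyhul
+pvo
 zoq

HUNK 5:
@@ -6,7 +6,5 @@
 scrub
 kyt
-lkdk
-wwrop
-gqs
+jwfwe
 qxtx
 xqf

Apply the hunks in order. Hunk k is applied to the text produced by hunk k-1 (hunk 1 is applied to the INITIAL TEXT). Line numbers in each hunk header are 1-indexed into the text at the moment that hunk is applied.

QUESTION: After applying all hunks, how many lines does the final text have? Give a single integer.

Hunk 1: at line 5 remove [ixoh,acxcr,xmzwo] add [wwrop,gqs,qxtx] -> 10 lines: xowg dnp zoq lbln gaj wwrop gqs qxtx xqf kjdjn
Hunk 2: at line 2 remove [lbln,gaj] add [prbx,kyt,lkdk] -> 11 lines: xowg dnp zoq prbx kyt lkdk wwrop gqs qxtx xqf kjdjn
Hunk 3: at line 2 remove [prbx] add [gwq,scrub] -> 12 lines: xowg dnp zoq gwq scrub kyt lkdk wwrop gqs qxtx xqf kjdjn
Hunk 4: at line 1 remove [dnp] add [tyhul,pvo] -> 13 lines: xowg tyhul pvo zoq gwq scrub kyt lkdk wwrop gqs qxtx xqf kjdjn
Hunk 5: at line 6 remove [lkdk,wwrop,gqs] add [jwfwe] -> 11 lines: xowg tyhul pvo zoq gwq scrub kyt jwfwe qxtx xqf kjdjn
Final line count: 11

Answer: 11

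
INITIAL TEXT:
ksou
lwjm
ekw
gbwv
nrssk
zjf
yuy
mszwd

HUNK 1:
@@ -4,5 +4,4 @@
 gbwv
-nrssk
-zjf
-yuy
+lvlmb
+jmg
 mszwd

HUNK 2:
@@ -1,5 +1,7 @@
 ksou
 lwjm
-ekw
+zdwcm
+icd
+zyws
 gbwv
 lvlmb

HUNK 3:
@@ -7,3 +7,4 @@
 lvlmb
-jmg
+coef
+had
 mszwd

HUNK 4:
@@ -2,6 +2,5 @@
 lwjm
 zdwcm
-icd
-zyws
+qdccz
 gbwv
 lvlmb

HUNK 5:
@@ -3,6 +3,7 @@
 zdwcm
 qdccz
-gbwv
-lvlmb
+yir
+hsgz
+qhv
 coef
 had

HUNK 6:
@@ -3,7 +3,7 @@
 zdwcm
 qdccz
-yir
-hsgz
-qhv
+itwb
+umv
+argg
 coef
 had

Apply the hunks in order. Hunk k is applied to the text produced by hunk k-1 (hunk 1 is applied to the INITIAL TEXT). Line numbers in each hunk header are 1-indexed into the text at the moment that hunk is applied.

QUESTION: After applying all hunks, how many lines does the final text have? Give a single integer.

Answer: 10

Derivation:
Hunk 1: at line 4 remove [nrssk,zjf,yuy] add [lvlmb,jmg] -> 7 lines: ksou lwjm ekw gbwv lvlmb jmg mszwd
Hunk 2: at line 1 remove [ekw] add [zdwcm,icd,zyws] -> 9 lines: ksou lwjm zdwcm icd zyws gbwv lvlmb jmg mszwd
Hunk 3: at line 7 remove [jmg] add [coef,had] -> 10 lines: ksou lwjm zdwcm icd zyws gbwv lvlmb coef had mszwd
Hunk 4: at line 2 remove [icd,zyws] add [qdccz] -> 9 lines: ksou lwjm zdwcm qdccz gbwv lvlmb coef had mszwd
Hunk 5: at line 3 remove [gbwv,lvlmb] add [yir,hsgz,qhv] -> 10 lines: ksou lwjm zdwcm qdccz yir hsgz qhv coef had mszwd
Hunk 6: at line 3 remove [yir,hsgz,qhv] add [itwb,umv,argg] -> 10 lines: ksou lwjm zdwcm qdccz itwb umv argg coef had mszwd
Final line count: 10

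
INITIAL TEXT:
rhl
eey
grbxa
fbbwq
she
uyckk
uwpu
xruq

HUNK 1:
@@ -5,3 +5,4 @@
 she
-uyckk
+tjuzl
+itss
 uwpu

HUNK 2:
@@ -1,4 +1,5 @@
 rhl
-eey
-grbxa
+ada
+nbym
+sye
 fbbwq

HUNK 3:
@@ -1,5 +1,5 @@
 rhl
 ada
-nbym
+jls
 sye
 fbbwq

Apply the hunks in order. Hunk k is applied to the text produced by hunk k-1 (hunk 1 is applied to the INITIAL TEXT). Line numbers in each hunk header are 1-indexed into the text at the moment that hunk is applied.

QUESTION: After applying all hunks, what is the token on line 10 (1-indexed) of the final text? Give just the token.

Hunk 1: at line 5 remove [uyckk] add [tjuzl,itss] -> 9 lines: rhl eey grbxa fbbwq she tjuzl itss uwpu xruq
Hunk 2: at line 1 remove [eey,grbxa] add [ada,nbym,sye] -> 10 lines: rhl ada nbym sye fbbwq she tjuzl itss uwpu xruq
Hunk 3: at line 1 remove [nbym] add [jls] -> 10 lines: rhl ada jls sye fbbwq she tjuzl itss uwpu xruq
Final line 10: xruq

Answer: xruq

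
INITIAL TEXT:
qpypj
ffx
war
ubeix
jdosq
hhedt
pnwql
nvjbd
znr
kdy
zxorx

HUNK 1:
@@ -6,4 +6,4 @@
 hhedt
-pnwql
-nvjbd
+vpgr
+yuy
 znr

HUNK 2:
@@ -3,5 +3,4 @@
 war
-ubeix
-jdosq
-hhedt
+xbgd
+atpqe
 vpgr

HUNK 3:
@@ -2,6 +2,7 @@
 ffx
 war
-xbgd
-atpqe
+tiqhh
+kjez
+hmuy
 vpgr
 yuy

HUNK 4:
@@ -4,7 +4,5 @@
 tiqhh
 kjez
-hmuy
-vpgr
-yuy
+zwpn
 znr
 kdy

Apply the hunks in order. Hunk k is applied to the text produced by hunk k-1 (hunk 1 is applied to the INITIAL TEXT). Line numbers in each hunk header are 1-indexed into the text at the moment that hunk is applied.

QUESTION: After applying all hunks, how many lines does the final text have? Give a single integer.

Hunk 1: at line 6 remove [pnwql,nvjbd] add [vpgr,yuy] -> 11 lines: qpypj ffx war ubeix jdosq hhedt vpgr yuy znr kdy zxorx
Hunk 2: at line 3 remove [ubeix,jdosq,hhedt] add [xbgd,atpqe] -> 10 lines: qpypj ffx war xbgd atpqe vpgr yuy znr kdy zxorx
Hunk 3: at line 2 remove [xbgd,atpqe] add [tiqhh,kjez,hmuy] -> 11 lines: qpypj ffx war tiqhh kjez hmuy vpgr yuy znr kdy zxorx
Hunk 4: at line 4 remove [hmuy,vpgr,yuy] add [zwpn] -> 9 lines: qpypj ffx war tiqhh kjez zwpn znr kdy zxorx
Final line count: 9

Answer: 9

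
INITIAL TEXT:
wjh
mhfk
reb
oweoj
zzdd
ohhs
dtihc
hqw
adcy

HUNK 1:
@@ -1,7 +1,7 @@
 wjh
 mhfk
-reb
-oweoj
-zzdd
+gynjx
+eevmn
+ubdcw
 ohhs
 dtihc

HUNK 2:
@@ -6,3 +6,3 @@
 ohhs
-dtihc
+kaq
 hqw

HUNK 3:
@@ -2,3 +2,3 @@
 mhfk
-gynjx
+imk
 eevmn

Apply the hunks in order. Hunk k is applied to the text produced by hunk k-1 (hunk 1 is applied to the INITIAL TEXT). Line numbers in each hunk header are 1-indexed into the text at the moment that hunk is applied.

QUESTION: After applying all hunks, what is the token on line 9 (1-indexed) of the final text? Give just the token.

Answer: adcy

Derivation:
Hunk 1: at line 1 remove [reb,oweoj,zzdd] add [gynjx,eevmn,ubdcw] -> 9 lines: wjh mhfk gynjx eevmn ubdcw ohhs dtihc hqw adcy
Hunk 2: at line 6 remove [dtihc] add [kaq] -> 9 lines: wjh mhfk gynjx eevmn ubdcw ohhs kaq hqw adcy
Hunk 3: at line 2 remove [gynjx] add [imk] -> 9 lines: wjh mhfk imk eevmn ubdcw ohhs kaq hqw adcy
Final line 9: adcy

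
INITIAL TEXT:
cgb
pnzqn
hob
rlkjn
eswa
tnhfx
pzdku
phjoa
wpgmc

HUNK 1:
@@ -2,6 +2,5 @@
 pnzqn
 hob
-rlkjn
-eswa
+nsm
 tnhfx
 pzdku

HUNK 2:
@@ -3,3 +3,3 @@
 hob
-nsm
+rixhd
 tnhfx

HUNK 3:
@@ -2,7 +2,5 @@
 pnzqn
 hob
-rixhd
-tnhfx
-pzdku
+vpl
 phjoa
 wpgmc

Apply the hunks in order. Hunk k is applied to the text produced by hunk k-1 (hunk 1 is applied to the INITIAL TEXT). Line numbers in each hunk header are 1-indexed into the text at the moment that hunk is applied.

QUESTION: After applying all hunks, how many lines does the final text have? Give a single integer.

Answer: 6

Derivation:
Hunk 1: at line 2 remove [rlkjn,eswa] add [nsm] -> 8 lines: cgb pnzqn hob nsm tnhfx pzdku phjoa wpgmc
Hunk 2: at line 3 remove [nsm] add [rixhd] -> 8 lines: cgb pnzqn hob rixhd tnhfx pzdku phjoa wpgmc
Hunk 3: at line 2 remove [rixhd,tnhfx,pzdku] add [vpl] -> 6 lines: cgb pnzqn hob vpl phjoa wpgmc
Final line count: 6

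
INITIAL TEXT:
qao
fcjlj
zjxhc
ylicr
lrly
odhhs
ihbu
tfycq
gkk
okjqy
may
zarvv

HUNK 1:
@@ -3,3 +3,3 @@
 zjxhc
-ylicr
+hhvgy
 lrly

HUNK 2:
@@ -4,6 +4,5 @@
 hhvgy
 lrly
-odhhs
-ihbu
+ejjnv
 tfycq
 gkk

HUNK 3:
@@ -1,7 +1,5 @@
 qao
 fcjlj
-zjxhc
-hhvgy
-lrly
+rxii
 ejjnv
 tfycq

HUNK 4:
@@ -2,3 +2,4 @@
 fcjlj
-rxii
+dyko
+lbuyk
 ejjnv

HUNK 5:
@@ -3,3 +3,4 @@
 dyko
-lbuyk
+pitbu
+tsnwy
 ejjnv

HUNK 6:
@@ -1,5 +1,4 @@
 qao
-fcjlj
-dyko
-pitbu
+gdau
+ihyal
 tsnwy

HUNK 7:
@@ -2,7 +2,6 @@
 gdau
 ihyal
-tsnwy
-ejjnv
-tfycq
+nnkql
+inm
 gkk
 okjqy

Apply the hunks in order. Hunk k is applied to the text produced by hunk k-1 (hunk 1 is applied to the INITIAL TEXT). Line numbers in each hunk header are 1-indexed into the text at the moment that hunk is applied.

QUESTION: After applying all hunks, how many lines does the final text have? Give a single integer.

Hunk 1: at line 3 remove [ylicr] add [hhvgy] -> 12 lines: qao fcjlj zjxhc hhvgy lrly odhhs ihbu tfycq gkk okjqy may zarvv
Hunk 2: at line 4 remove [odhhs,ihbu] add [ejjnv] -> 11 lines: qao fcjlj zjxhc hhvgy lrly ejjnv tfycq gkk okjqy may zarvv
Hunk 3: at line 1 remove [zjxhc,hhvgy,lrly] add [rxii] -> 9 lines: qao fcjlj rxii ejjnv tfycq gkk okjqy may zarvv
Hunk 4: at line 2 remove [rxii] add [dyko,lbuyk] -> 10 lines: qao fcjlj dyko lbuyk ejjnv tfycq gkk okjqy may zarvv
Hunk 5: at line 3 remove [lbuyk] add [pitbu,tsnwy] -> 11 lines: qao fcjlj dyko pitbu tsnwy ejjnv tfycq gkk okjqy may zarvv
Hunk 6: at line 1 remove [fcjlj,dyko,pitbu] add [gdau,ihyal] -> 10 lines: qao gdau ihyal tsnwy ejjnv tfycq gkk okjqy may zarvv
Hunk 7: at line 2 remove [tsnwy,ejjnv,tfycq] add [nnkql,inm] -> 9 lines: qao gdau ihyal nnkql inm gkk okjqy may zarvv
Final line count: 9

Answer: 9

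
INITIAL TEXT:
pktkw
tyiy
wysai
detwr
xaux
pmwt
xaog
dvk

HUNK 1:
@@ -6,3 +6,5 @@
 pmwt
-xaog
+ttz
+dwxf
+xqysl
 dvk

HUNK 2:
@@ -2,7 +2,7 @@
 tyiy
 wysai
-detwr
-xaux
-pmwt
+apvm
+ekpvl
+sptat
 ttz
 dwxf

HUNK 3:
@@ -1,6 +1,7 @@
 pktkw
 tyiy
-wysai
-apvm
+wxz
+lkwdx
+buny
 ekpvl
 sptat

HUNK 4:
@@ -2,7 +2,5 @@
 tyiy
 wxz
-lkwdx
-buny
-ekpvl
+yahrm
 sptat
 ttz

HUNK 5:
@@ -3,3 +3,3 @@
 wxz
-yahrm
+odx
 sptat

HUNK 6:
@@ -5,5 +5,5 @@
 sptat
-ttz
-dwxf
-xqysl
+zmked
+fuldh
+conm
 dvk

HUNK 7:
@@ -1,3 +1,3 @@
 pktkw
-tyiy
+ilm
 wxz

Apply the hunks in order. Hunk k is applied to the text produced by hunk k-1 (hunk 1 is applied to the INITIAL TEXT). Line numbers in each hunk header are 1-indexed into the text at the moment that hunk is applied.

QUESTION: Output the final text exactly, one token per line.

Hunk 1: at line 6 remove [xaog] add [ttz,dwxf,xqysl] -> 10 lines: pktkw tyiy wysai detwr xaux pmwt ttz dwxf xqysl dvk
Hunk 2: at line 2 remove [detwr,xaux,pmwt] add [apvm,ekpvl,sptat] -> 10 lines: pktkw tyiy wysai apvm ekpvl sptat ttz dwxf xqysl dvk
Hunk 3: at line 1 remove [wysai,apvm] add [wxz,lkwdx,buny] -> 11 lines: pktkw tyiy wxz lkwdx buny ekpvl sptat ttz dwxf xqysl dvk
Hunk 4: at line 2 remove [lkwdx,buny,ekpvl] add [yahrm] -> 9 lines: pktkw tyiy wxz yahrm sptat ttz dwxf xqysl dvk
Hunk 5: at line 3 remove [yahrm] add [odx] -> 9 lines: pktkw tyiy wxz odx sptat ttz dwxf xqysl dvk
Hunk 6: at line 5 remove [ttz,dwxf,xqysl] add [zmked,fuldh,conm] -> 9 lines: pktkw tyiy wxz odx sptat zmked fuldh conm dvk
Hunk 7: at line 1 remove [tyiy] add [ilm] -> 9 lines: pktkw ilm wxz odx sptat zmked fuldh conm dvk

Answer: pktkw
ilm
wxz
odx
sptat
zmked
fuldh
conm
dvk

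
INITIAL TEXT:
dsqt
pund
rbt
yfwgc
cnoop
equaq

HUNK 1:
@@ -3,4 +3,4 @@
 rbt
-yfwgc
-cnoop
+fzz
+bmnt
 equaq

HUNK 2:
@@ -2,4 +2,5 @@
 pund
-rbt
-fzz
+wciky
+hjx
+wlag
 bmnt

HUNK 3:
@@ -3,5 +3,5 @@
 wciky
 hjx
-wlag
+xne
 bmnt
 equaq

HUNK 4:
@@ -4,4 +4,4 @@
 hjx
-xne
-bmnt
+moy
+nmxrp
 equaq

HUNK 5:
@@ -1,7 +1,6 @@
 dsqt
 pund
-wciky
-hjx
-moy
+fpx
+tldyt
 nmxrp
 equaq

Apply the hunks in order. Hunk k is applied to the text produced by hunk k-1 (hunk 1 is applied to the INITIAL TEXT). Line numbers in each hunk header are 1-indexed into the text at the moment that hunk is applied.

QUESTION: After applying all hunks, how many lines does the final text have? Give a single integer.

Hunk 1: at line 3 remove [yfwgc,cnoop] add [fzz,bmnt] -> 6 lines: dsqt pund rbt fzz bmnt equaq
Hunk 2: at line 2 remove [rbt,fzz] add [wciky,hjx,wlag] -> 7 lines: dsqt pund wciky hjx wlag bmnt equaq
Hunk 3: at line 3 remove [wlag] add [xne] -> 7 lines: dsqt pund wciky hjx xne bmnt equaq
Hunk 4: at line 4 remove [xne,bmnt] add [moy,nmxrp] -> 7 lines: dsqt pund wciky hjx moy nmxrp equaq
Hunk 5: at line 1 remove [wciky,hjx,moy] add [fpx,tldyt] -> 6 lines: dsqt pund fpx tldyt nmxrp equaq
Final line count: 6

Answer: 6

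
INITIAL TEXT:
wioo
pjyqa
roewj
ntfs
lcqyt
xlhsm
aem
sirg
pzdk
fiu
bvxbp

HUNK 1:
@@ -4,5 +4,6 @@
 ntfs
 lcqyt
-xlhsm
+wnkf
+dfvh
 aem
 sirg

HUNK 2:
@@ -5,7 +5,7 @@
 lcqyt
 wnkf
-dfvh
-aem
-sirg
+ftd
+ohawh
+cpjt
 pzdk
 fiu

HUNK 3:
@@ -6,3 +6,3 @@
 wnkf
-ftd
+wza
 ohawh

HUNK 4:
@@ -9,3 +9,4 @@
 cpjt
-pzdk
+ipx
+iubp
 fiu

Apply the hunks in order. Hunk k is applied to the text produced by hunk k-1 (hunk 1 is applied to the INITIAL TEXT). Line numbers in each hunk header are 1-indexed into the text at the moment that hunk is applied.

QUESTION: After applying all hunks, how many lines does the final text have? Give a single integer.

Hunk 1: at line 4 remove [xlhsm] add [wnkf,dfvh] -> 12 lines: wioo pjyqa roewj ntfs lcqyt wnkf dfvh aem sirg pzdk fiu bvxbp
Hunk 2: at line 5 remove [dfvh,aem,sirg] add [ftd,ohawh,cpjt] -> 12 lines: wioo pjyqa roewj ntfs lcqyt wnkf ftd ohawh cpjt pzdk fiu bvxbp
Hunk 3: at line 6 remove [ftd] add [wza] -> 12 lines: wioo pjyqa roewj ntfs lcqyt wnkf wza ohawh cpjt pzdk fiu bvxbp
Hunk 4: at line 9 remove [pzdk] add [ipx,iubp] -> 13 lines: wioo pjyqa roewj ntfs lcqyt wnkf wza ohawh cpjt ipx iubp fiu bvxbp
Final line count: 13

Answer: 13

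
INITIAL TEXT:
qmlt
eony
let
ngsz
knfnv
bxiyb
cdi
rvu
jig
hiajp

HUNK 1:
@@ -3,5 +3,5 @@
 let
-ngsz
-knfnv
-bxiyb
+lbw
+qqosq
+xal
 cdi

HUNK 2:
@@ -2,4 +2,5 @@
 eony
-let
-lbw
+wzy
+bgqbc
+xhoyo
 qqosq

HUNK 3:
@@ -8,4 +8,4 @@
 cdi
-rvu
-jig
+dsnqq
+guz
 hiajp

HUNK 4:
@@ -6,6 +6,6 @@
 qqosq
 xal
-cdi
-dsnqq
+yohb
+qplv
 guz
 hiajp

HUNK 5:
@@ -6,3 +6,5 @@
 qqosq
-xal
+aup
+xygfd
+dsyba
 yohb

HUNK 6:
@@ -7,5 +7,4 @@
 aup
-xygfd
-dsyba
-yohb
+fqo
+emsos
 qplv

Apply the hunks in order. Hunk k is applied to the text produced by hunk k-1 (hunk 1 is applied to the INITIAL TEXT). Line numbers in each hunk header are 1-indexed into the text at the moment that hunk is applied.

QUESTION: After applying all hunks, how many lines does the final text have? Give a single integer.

Hunk 1: at line 3 remove [ngsz,knfnv,bxiyb] add [lbw,qqosq,xal] -> 10 lines: qmlt eony let lbw qqosq xal cdi rvu jig hiajp
Hunk 2: at line 2 remove [let,lbw] add [wzy,bgqbc,xhoyo] -> 11 lines: qmlt eony wzy bgqbc xhoyo qqosq xal cdi rvu jig hiajp
Hunk 3: at line 8 remove [rvu,jig] add [dsnqq,guz] -> 11 lines: qmlt eony wzy bgqbc xhoyo qqosq xal cdi dsnqq guz hiajp
Hunk 4: at line 6 remove [cdi,dsnqq] add [yohb,qplv] -> 11 lines: qmlt eony wzy bgqbc xhoyo qqosq xal yohb qplv guz hiajp
Hunk 5: at line 6 remove [xal] add [aup,xygfd,dsyba] -> 13 lines: qmlt eony wzy bgqbc xhoyo qqosq aup xygfd dsyba yohb qplv guz hiajp
Hunk 6: at line 7 remove [xygfd,dsyba,yohb] add [fqo,emsos] -> 12 lines: qmlt eony wzy bgqbc xhoyo qqosq aup fqo emsos qplv guz hiajp
Final line count: 12

Answer: 12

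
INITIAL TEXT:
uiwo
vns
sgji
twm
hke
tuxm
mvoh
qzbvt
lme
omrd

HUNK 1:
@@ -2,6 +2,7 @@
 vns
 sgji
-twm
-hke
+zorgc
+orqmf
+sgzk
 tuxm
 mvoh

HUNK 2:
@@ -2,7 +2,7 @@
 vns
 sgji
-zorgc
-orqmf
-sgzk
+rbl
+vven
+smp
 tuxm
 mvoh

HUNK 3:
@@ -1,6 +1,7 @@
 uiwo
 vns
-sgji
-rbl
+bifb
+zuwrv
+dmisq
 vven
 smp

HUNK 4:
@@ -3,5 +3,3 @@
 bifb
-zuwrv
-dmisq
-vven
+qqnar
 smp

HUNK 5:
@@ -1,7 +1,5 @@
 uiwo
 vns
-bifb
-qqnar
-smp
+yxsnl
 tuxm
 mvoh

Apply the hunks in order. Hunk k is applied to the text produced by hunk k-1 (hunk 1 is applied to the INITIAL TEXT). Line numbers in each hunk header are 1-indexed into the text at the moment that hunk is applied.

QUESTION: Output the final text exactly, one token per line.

Hunk 1: at line 2 remove [twm,hke] add [zorgc,orqmf,sgzk] -> 11 lines: uiwo vns sgji zorgc orqmf sgzk tuxm mvoh qzbvt lme omrd
Hunk 2: at line 2 remove [zorgc,orqmf,sgzk] add [rbl,vven,smp] -> 11 lines: uiwo vns sgji rbl vven smp tuxm mvoh qzbvt lme omrd
Hunk 3: at line 1 remove [sgji,rbl] add [bifb,zuwrv,dmisq] -> 12 lines: uiwo vns bifb zuwrv dmisq vven smp tuxm mvoh qzbvt lme omrd
Hunk 4: at line 3 remove [zuwrv,dmisq,vven] add [qqnar] -> 10 lines: uiwo vns bifb qqnar smp tuxm mvoh qzbvt lme omrd
Hunk 5: at line 1 remove [bifb,qqnar,smp] add [yxsnl] -> 8 lines: uiwo vns yxsnl tuxm mvoh qzbvt lme omrd

Answer: uiwo
vns
yxsnl
tuxm
mvoh
qzbvt
lme
omrd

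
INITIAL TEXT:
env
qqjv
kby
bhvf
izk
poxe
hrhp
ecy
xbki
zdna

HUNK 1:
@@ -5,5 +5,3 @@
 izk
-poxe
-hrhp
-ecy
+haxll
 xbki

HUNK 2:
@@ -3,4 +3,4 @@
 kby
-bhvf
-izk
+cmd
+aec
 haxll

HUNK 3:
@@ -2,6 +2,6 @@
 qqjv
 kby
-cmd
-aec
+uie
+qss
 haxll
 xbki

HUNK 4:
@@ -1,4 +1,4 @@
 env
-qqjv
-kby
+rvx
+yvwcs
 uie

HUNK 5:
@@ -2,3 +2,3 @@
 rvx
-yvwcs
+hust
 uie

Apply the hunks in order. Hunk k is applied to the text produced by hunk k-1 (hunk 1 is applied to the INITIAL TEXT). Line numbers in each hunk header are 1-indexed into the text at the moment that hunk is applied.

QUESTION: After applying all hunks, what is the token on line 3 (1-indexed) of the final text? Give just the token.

Hunk 1: at line 5 remove [poxe,hrhp,ecy] add [haxll] -> 8 lines: env qqjv kby bhvf izk haxll xbki zdna
Hunk 2: at line 3 remove [bhvf,izk] add [cmd,aec] -> 8 lines: env qqjv kby cmd aec haxll xbki zdna
Hunk 3: at line 2 remove [cmd,aec] add [uie,qss] -> 8 lines: env qqjv kby uie qss haxll xbki zdna
Hunk 4: at line 1 remove [qqjv,kby] add [rvx,yvwcs] -> 8 lines: env rvx yvwcs uie qss haxll xbki zdna
Hunk 5: at line 2 remove [yvwcs] add [hust] -> 8 lines: env rvx hust uie qss haxll xbki zdna
Final line 3: hust

Answer: hust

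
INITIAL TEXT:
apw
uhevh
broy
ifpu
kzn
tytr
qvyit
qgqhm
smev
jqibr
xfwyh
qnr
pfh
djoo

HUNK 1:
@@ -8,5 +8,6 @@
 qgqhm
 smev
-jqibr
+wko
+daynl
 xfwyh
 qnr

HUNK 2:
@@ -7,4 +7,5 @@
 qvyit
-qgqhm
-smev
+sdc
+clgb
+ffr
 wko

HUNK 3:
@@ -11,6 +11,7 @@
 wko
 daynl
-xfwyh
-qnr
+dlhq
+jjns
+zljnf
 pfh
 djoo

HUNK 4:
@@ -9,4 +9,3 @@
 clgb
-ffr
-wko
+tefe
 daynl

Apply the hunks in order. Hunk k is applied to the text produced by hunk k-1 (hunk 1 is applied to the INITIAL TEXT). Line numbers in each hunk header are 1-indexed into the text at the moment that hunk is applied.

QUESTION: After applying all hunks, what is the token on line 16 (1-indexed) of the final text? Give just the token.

Answer: djoo

Derivation:
Hunk 1: at line 8 remove [jqibr] add [wko,daynl] -> 15 lines: apw uhevh broy ifpu kzn tytr qvyit qgqhm smev wko daynl xfwyh qnr pfh djoo
Hunk 2: at line 7 remove [qgqhm,smev] add [sdc,clgb,ffr] -> 16 lines: apw uhevh broy ifpu kzn tytr qvyit sdc clgb ffr wko daynl xfwyh qnr pfh djoo
Hunk 3: at line 11 remove [xfwyh,qnr] add [dlhq,jjns,zljnf] -> 17 lines: apw uhevh broy ifpu kzn tytr qvyit sdc clgb ffr wko daynl dlhq jjns zljnf pfh djoo
Hunk 4: at line 9 remove [ffr,wko] add [tefe] -> 16 lines: apw uhevh broy ifpu kzn tytr qvyit sdc clgb tefe daynl dlhq jjns zljnf pfh djoo
Final line 16: djoo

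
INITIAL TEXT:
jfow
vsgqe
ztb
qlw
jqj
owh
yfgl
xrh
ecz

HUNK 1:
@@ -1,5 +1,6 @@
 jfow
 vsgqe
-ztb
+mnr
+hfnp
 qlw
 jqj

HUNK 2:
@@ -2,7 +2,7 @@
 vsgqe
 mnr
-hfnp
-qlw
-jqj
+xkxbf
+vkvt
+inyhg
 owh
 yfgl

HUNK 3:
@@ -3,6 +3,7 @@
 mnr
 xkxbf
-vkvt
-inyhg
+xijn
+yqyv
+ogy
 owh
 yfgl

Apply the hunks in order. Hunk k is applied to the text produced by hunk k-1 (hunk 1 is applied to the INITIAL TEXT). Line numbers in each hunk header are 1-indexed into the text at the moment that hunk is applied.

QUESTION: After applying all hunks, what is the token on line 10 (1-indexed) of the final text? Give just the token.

Hunk 1: at line 1 remove [ztb] add [mnr,hfnp] -> 10 lines: jfow vsgqe mnr hfnp qlw jqj owh yfgl xrh ecz
Hunk 2: at line 2 remove [hfnp,qlw,jqj] add [xkxbf,vkvt,inyhg] -> 10 lines: jfow vsgqe mnr xkxbf vkvt inyhg owh yfgl xrh ecz
Hunk 3: at line 3 remove [vkvt,inyhg] add [xijn,yqyv,ogy] -> 11 lines: jfow vsgqe mnr xkxbf xijn yqyv ogy owh yfgl xrh ecz
Final line 10: xrh

Answer: xrh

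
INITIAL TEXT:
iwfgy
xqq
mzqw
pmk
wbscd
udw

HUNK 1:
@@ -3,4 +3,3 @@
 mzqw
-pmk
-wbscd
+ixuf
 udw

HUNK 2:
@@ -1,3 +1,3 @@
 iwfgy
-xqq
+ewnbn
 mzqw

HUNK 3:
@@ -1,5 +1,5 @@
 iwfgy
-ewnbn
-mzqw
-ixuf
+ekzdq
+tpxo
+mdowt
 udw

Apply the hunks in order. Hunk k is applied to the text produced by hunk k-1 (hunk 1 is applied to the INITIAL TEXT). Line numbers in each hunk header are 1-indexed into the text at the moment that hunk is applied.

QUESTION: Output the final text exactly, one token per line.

Answer: iwfgy
ekzdq
tpxo
mdowt
udw

Derivation:
Hunk 1: at line 3 remove [pmk,wbscd] add [ixuf] -> 5 lines: iwfgy xqq mzqw ixuf udw
Hunk 2: at line 1 remove [xqq] add [ewnbn] -> 5 lines: iwfgy ewnbn mzqw ixuf udw
Hunk 3: at line 1 remove [ewnbn,mzqw,ixuf] add [ekzdq,tpxo,mdowt] -> 5 lines: iwfgy ekzdq tpxo mdowt udw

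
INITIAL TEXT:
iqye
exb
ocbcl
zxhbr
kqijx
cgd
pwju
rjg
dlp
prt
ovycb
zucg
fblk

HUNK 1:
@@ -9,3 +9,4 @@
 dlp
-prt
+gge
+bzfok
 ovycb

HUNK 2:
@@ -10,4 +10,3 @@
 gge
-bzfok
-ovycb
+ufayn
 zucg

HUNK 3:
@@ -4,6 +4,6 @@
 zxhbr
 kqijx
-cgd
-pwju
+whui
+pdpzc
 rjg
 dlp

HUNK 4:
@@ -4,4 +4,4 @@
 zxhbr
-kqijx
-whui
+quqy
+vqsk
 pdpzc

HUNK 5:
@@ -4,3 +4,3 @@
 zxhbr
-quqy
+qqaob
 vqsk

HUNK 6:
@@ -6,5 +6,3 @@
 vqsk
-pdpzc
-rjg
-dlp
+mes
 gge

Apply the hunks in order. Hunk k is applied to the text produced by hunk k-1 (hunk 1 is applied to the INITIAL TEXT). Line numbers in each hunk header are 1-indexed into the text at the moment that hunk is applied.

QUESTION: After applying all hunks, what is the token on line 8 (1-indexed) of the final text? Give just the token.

Hunk 1: at line 9 remove [prt] add [gge,bzfok] -> 14 lines: iqye exb ocbcl zxhbr kqijx cgd pwju rjg dlp gge bzfok ovycb zucg fblk
Hunk 2: at line 10 remove [bzfok,ovycb] add [ufayn] -> 13 lines: iqye exb ocbcl zxhbr kqijx cgd pwju rjg dlp gge ufayn zucg fblk
Hunk 3: at line 4 remove [cgd,pwju] add [whui,pdpzc] -> 13 lines: iqye exb ocbcl zxhbr kqijx whui pdpzc rjg dlp gge ufayn zucg fblk
Hunk 4: at line 4 remove [kqijx,whui] add [quqy,vqsk] -> 13 lines: iqye exb ocbcl zxhbr quqy vqsk pdpzc rjg dlp gge ufayn zucg fblk
Hunk 5: at line 4 remove [quqy] add [qqaob] -> 13 lines: iqye exb ocbcl zxhbr qqaob vqsk pdpzc rjg dlp gge ufayn zucg fblk
Hunk 6: at line 6 remove [pdpzc,rjg,dlp] add [mes] -> 11 lines: iqye exb ocbcl zxhbr qqaob vqsk mes gge ufayn zucg fblk
Final line 8: gge

Answer: gge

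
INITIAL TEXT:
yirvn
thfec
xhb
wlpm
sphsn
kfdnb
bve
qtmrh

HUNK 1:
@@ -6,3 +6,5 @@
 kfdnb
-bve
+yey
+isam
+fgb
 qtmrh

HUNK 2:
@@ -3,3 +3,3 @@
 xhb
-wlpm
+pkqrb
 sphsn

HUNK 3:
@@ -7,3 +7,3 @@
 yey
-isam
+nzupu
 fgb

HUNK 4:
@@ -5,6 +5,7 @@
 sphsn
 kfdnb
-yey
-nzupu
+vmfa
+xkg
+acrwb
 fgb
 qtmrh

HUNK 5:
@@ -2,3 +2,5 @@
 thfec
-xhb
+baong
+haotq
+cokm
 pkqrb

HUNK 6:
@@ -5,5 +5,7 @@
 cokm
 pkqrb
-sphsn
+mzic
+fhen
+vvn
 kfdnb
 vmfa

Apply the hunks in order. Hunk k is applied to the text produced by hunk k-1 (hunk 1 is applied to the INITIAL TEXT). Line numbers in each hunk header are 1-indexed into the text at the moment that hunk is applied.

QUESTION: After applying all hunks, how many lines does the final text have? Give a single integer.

Hunk 1: at line 6 remove [bve] add [yey,isam,fgb] -> 10 lines: yirvn thfec xhb wlpm sphsn kfdnb yey isam fgb qtmrh
Hunk 2: at line 3 remove [wlpm] add [pkqrb] -> 10 lines: yirvn thfec xhb pkqrb sphsn kfdnb yey isam fgb qtmrh
Hunk 3: at line 7 remove [isam] add [nzupu] -> 10 lines: yirvn thfec xhb pkqrb sphsn kfdnb yey nzupu fgb qtmrh
Hunk 4: at line 5 remove [yey,nzupu] add [vmfa,xkg,acrwb] -> 11 lines: yirvn thfec xhb pkqrb sphsn kfdnb vmfa xkg acrwb fgb qtmrh
Hunk 5: at line 2 remove [xhb] add [baong,haotq,cokm] -> 13 lines: yirvn thfec baong haotq cokm pkqrb sphsn kfdnb vmfa xkg acrwb fgb qtmrh
Hunk 6: at line 5 remove [sphsn] add [mzic,fhen,vvn] -> 15 lines: yirvn thfec baong haotq cokm pkqrb mzic fhen vvn kfdnb vmfa xkg acrwb fgb qtmrh
Final line count: 15

Answer: 15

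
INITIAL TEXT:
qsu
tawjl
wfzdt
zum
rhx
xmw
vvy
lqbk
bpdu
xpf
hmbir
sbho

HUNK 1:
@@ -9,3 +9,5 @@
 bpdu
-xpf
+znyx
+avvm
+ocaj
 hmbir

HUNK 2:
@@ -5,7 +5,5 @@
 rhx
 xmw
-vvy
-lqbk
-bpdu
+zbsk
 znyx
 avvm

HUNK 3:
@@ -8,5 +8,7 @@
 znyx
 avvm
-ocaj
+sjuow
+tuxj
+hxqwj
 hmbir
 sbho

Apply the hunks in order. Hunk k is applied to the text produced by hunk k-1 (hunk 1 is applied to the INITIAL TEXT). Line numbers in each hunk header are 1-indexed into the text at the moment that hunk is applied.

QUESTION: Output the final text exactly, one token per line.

Hunk 1: at line 9 remove [xpf] add [znyx,avvm,ocaj] -> 14 lines: qsu tawjl wfzdt zum rhx xmw vvy lqbk bpdu znyx avvm ocaj hmbir sbho
Hunk 2: at line 5 remove [vvy,lqbk,bpdu] add [zbsk] -> 12 lines: qsu tawjl wfzdt zum rhx xmw zbsk znyx avvm ocaj hmbir sbho
Hunk 3: at line 8 remove [ocaj] add [sjuow,tuxj,hxqwj] -> 14 lines: qsu tawjl wfzdt zum rhx xmw zbsk znyx avvm sjuow tuxj hxqwj hmbir sbho

Answer: qsu
tawjl
wfzdt
zum
rhx
xmw
zbsk
znyx
avvm
sjuow
tuxj
hxqwj
hmbir
sbho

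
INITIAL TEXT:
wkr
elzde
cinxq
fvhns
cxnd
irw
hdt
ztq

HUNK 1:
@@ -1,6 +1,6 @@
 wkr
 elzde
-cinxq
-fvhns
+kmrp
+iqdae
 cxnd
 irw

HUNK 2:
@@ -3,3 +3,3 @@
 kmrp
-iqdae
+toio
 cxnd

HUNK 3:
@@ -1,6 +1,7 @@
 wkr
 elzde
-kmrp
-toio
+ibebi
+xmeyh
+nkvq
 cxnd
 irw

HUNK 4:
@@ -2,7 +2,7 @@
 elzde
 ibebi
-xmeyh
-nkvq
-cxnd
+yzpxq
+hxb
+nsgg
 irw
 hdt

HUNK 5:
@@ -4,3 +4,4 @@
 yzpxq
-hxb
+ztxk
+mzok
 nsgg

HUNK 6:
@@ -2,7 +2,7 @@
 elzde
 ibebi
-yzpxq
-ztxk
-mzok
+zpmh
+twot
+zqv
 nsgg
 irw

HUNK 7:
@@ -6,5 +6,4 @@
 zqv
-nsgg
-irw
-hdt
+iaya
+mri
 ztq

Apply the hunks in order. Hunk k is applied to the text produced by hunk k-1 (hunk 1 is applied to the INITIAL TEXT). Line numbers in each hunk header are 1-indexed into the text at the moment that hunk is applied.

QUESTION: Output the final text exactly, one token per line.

Answer: wkr
elzde
ibebi
zpmh
twot
zqv
iaya
mri
ztq

Derivation:
Hunk 1: at line 1 remove [cinxq,fvhns] add [kmrp,iqdae] -> 8 lines: wkr elzde kmrp iqdae cxnd irw hdt ztq
Hunk 2: at line 3 remove [iqdae] add [toio] -> 8 lines: wkr elzde kmrp toio cxnd irw hdt ztq
Hunk 3: at line 1 remove [kmrp,toio] add [ibebi,xmeyh,nkvq] -> 9 lines: wkr elzde ibebi xmeyh nkvq cxnd irw hdt ztq
Hunk 4: at line 2 remove [xmeyh,nkvq,cxnd] add [yzpxq,hxb,nsgg] -> 9 lines: wkr elzde ibebi yzpxq hxb nsgg irw hdt ztq
Hunk 5: at line 4 remove [hxb] add [ztxk,mzok] -> 10 lines: wkr elzde ibebi yzpxq ztxk mzok nsgg irw hdt ztq
Hunk 6: at line 2 remove [yzpxq,ztxk,mzok] add [zpmh,twot,zqv] -> 10 lines: wkr elzde ibebi zpmh twot zqv nsgg irw hdt ztq
Hunk 7: at line 6 remove [nsgg,irw,hdt] add [iaya,mri] -> 9 lines: wkr elzde ibebi zpmh twot zqv iaya mri ztq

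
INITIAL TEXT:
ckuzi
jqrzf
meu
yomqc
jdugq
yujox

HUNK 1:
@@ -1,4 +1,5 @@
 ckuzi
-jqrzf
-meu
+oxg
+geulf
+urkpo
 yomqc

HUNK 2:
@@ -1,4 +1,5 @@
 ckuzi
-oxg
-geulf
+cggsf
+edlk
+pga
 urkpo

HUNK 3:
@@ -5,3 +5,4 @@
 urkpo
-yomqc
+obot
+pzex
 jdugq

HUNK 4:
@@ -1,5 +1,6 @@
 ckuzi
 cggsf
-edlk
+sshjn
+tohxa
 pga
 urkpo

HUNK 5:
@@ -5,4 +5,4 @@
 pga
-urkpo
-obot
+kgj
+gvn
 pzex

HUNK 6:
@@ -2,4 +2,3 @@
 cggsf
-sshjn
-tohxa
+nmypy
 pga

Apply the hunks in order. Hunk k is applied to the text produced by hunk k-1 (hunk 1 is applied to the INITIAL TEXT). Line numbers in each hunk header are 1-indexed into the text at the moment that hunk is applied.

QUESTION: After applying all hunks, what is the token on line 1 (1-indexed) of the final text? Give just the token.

Answer: ckuzi

Derivation:
Hunk 1: at line 1 remove [jqrzf,meu] add [oxg,geulf,urkpo] -> 7 lines: ckuzi oxg geulf urkpo yomqc jdugq yujox
Hunk 2: at line 1 remove [oxg,geulf] add [cggsf,edlk,pga] -> 8 lines: ckuzi cggsf edlk pga urkpo yomqc jdugq yujox
Hunk 3: at line 5 remove [yomqc] add [obot,pzex] -> 9 lines: ckuzi cggsf edlk pga urkpo obot pzex jdugq yujox
Hunk 4: at line 1 remove [edlk] add [sshjn,tohxa] -> 10 lines: ckuzi cggsf sshjn tohxa pga urkpo obot pzex jdugq yujox
Hunk 5: at line 5 remove [urkpo,obot] add [kgj,gvn] -> 10 lines: ckuzi cggsf sshjn tohxa pga kgj gvn pzex jdugq yujox
Hunk 6: at line 2 remove [sshjn,tohxa] add [nmypy] -> 9 lines: ckuzi cggsf nmypy pga kgj gvn pzex jdugq yujox
Final line 1: ckuzi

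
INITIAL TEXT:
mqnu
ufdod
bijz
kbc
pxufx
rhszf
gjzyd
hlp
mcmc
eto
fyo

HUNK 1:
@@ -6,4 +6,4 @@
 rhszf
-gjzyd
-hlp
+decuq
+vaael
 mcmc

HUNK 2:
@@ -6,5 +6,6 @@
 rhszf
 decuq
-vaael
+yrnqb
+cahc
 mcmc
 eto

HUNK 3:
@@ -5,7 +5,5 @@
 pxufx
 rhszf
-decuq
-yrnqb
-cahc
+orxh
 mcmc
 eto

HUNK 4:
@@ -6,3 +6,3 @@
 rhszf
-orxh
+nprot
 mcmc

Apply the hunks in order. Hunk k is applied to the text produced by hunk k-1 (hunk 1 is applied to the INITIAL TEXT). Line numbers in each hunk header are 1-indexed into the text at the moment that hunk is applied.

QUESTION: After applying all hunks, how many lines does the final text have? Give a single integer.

Answer: 10

Derivation:
Hunk 1: at line 6 remove [gjzyd,hlp] add [decuq,vaael] -> 11 lines: mqnu ufdod bijz kbc pxufx rhszf decuq vaael mcmc eto fyo
Hunk 2: at line 6 remove [vaael] add [yrnqb,cahc] -> 12 lines: mqnu ufdod bijz kbc pxufx rhszf decuq yrnqb cahc mcmc eto fyo
Hunk 3: at line 5 remove [decuq,yrnqb,cahc] add [orxh] -> 10 lines: mqnu ufdod bijz kbc pxufx rhszf orxh mcmc eto fyo
Hunk 4: at line 6 remove [orxh] add [nprot] -> 10 lines: mqnu ufdod bijz kbc pxufx rhszf nprot mcmc eto fyo
Final line count: 10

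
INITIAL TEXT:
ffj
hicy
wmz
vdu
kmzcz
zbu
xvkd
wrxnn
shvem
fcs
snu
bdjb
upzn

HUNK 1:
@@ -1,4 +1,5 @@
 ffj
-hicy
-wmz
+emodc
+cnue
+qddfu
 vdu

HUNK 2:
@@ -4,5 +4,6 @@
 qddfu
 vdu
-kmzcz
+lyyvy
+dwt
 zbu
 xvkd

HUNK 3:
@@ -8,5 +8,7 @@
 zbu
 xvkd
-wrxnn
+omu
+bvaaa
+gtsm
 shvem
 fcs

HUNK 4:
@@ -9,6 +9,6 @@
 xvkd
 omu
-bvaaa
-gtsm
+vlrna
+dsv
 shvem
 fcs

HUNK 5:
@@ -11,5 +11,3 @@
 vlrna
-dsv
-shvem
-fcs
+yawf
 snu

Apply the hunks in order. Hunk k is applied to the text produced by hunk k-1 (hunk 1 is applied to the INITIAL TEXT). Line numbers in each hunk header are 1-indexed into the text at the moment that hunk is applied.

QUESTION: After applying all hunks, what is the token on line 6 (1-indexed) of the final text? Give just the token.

Hunk 1: at line 1 remove [hicy,wmz] add [emodc,cnue,qddfu] -> 14 lines: ffj emodc cnue qddfu vdu kmzcz zbu xvkd wrxnn shvem fcs snu bdjb upzn
Hunk 2: at line 4 remove [kmzcz] add [lyyvy,dwt] -> 15 lines: ffj emodc cnue qddfu vdu lyyvy dwt zbu xvkd wrxnn shvem fcs snu bdjb upzn
Hunk 3: at line 8 remove [wrxnn] add [omu,bvaaa,gtsm] -> 17 lines: ffj emodc cnue qddfu vdu lyyvy dwt zbu xvkd omu bvaaa gtsm shvem fcs snu bdjb upzn
Hunk 4: at line 9 remove [bvaaa,gtsm] add [vlrna,dsv] -> 17 lines: ffj emodc cnue qddfu vdu lyyvy dwt zbu xvkd omu vlrna dsv shvem fcs snu bdjb upzn
Hunk 5: at line 11 remove [dsv,shvem,fcs] add [yawf] -> 15 lines: ffj emodc cnue qddfu vdu lyyvy dwt zbu xvkd omu vlrna yawf snu bdjb upzn
Final line 6: lyyvy

Answer: lyyvy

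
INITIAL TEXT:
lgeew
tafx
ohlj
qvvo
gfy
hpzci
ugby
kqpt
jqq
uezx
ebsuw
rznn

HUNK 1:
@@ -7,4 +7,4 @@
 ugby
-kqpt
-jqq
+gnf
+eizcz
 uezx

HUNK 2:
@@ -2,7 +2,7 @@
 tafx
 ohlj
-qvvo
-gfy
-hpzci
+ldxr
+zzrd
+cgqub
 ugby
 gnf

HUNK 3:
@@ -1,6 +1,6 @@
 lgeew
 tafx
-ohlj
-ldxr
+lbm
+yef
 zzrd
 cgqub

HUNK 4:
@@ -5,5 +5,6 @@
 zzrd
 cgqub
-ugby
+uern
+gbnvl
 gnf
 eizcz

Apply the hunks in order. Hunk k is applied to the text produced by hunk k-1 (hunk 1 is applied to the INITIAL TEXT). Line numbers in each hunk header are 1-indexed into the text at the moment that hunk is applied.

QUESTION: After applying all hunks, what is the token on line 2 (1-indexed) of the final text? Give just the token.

Hunk 1: at line 7 remove [kqpt,jqq] add [gnf,eizcz] -> 12 lines: lgeew tafx ohlj qvvo gfy hpzci ugby gnf eizcz uezx ebsuw rznn
Hunk 2: at line 2 remove [qvvo,gfy,hpzci] add [ldxr,zzrd,cgqub] -> 12 lines: lgeew tafx ohlj ldxr zzrd cgqub ugby gnf eizcz uezx ebsuw rznn
Hunk 3: at line 1 remove [ohlj,ldxr] add [lbm,yef] -> 12 lines: lgeew tafx lbm yef zzrd cgqub ugby gnf eizcz uezx ebsuw rznn
Hunk 4: at line 5 remove [ugby] add [uern,gbnvl] -> 13 lines: lgeew tafx lbm yef zzrd cgqub uern gbnvl gnf eizcz uezx ebsuw rznn
Final line 2: tafx

Answer: tafx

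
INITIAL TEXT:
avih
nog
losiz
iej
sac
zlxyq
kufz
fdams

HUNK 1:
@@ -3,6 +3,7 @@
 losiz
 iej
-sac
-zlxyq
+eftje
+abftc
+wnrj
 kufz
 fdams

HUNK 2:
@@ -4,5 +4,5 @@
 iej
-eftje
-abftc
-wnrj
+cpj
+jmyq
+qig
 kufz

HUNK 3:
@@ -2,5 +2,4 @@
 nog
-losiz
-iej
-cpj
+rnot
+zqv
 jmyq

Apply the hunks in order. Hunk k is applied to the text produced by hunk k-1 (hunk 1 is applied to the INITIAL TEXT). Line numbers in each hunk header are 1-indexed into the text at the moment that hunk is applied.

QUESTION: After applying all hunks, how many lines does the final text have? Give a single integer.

Hunk 1: at line 3 remove [sac,zlxyq] add [eftje,abftc,wnrj] -> 9 lines: avih nog losiz iej eftje abftc wnrj kufz fdams
Hunk 2: at line 4 remove [eftje,abftc,wnrj] add [cpj,jmyq,qig] -> 9 lines: avih nog losiz iej cpj jmyq qig kufz fdams
Hunk 3: at line 2 remove [losiz,iej,cpj] add [rnot,zqv] -> 8 lines: avih nog rnot zqv jmyq qig kufz fdams
Final line count: 8

Answer: 8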